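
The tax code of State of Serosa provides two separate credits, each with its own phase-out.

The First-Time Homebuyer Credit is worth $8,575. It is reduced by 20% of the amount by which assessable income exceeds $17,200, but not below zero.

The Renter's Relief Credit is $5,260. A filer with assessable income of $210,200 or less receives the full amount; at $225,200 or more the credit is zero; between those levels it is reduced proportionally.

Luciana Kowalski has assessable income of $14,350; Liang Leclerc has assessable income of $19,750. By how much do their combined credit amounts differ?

$510

Luciana ($14,350): First-Time Homebuyer Credit: $14,350 is at or below the $17,200 threshold, so the full $8,575 applies. Renter's Relief Credit: $14,350 is at or below the $210,200 threshold, so the full $5,260 applies. total $8,575 + $5,260 = $13,835
Liang ($19,750): First-Time Homebuyer Credit: 20% of the $2,550 excess over $17,200 is $510; credit = $8,575 − $510 = $8,065. Renter's Relief Credit: $19,750 is at or below the $210,200 threshold, so the full $5,260 applies. total $8,065 + $5,260 = $13,325
Difference: |$13,835 − $13,325| = $510.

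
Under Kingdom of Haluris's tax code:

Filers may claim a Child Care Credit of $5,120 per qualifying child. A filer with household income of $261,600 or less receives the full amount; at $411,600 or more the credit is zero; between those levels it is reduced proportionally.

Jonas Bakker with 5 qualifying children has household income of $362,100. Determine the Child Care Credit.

Child Care Credit: base = 5 × $5,120 = $25,600. $362,100 is $100,500 into a $150,000 phase-out range, leaving 49,500/150,000 of the credit: $25,600 × 49,500/150,000 = $8,448.

$8,448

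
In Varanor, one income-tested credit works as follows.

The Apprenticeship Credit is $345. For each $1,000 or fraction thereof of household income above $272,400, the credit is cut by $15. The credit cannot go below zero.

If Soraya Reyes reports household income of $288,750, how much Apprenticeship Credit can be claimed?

$90

Apprenticeship Credit: income exceeds $272,400 by $16,350, which is 17 full-or-partial $1,000 increments; reduction = 17 × $15 = $255, leaving $90.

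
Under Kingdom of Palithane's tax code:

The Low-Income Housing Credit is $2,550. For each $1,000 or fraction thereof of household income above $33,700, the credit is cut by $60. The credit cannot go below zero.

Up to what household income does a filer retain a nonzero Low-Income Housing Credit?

After 42 increments the reduction is 42 × $60 = $2,520, leaving $30; one more increment wipes it out. Increment 42 ends at excess 42 × $1,000 = $42,000, so the highest qualifying income is $33,700 + $42,000 = $75,700.

$75,700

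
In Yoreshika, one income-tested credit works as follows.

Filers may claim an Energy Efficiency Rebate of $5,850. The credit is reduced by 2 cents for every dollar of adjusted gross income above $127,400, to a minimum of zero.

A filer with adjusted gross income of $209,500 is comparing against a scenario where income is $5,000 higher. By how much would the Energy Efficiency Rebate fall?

At $209,500 — 2% of the $82,100 excess over $127,400 is $1,642; credit = $5,850 − $1,642 = $4,208.
At $214,500 — 2% of the $87,100 excess over $127,400 is $1,742; credit = $5,850 − $1,742 = $4,108.
Lost: $4,208 − $4,108 = $100.

$100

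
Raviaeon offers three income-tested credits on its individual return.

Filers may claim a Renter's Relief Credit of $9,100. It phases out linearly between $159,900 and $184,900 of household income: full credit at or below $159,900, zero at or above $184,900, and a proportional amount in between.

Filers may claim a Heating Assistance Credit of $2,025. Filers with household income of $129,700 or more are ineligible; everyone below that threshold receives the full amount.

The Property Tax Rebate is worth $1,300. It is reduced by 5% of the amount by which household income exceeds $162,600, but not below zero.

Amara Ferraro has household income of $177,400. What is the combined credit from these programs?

Renter's Relief Credit: $177,400 is $17,500 into a $25,000 phase-out range, leaving 7,500/25,000 of the credit: $9,100 × 7,500/25,000 = $2,730.
Heating Assistance Credit: $177,400 meets or exceeds the $129,700 cutoff, so the credit is $0.
Property Tax Rebate: 5% of the $14,800 excess over $162,600 is $740; credit = $1,300 − $740 = $560.
Total: $2,730 + $0 + $560 = $3,290.

$3,290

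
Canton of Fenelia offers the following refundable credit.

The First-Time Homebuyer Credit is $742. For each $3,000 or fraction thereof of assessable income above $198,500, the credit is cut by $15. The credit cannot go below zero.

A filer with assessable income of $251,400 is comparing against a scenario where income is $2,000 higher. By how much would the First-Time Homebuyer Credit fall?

$15

At $251,400 — income exceeds $198,500 by $52,900, which is 18 full-or-partial $3,000 increments; reduction = 18 × $15 = $270, leaving $472.
At $253,400 — income exceeds $198,500 by $54,900, which is 19 full-or-partial $3,000 increments; reduction = 19 × $15 = $285, leaving $457.
Lost: $472 − $457 = $15.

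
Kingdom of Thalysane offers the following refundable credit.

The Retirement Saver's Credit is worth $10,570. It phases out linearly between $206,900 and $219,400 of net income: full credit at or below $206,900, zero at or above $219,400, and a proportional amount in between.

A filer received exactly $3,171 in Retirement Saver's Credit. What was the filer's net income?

$3,171 is 3,171/10,570 of the full $10,570, so 7,399/10,570 of the $12,500 range has been used: income = $206,900 + $12,500 × 7,399/10,570 = $215,650.

$215,650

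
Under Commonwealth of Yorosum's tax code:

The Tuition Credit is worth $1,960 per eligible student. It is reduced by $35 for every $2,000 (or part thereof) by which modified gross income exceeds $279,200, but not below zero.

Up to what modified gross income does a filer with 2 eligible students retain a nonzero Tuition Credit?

Full credit = 2 × $1,960 = $3,920.
After 111 increments the reduction is 111 × $35 = $3,885, leaving $35; one more increment wipes it out. Increment 111 ends at excess 111 × $2,000 = $222,000, so the highest qualifying income is $279,200 + $222,000 = $501,200.

$501,200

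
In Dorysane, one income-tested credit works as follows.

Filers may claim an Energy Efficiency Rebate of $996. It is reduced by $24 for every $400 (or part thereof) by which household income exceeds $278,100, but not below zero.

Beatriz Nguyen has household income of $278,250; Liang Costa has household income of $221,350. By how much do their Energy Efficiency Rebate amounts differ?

Beatriz ($278,250): Energy Efficiency Rebate: income exceeds $278,100 by $150, which is 1 full-or-partial $400 increment; reduction = 1 × $24 = $24, leaving $972.
Liang ($221,350): Energy Efficiency Rebate: $221,350 is at or below the $278,100 threshold, so the full $996 applies.
Difference: |$972 − $996| = $24.

$24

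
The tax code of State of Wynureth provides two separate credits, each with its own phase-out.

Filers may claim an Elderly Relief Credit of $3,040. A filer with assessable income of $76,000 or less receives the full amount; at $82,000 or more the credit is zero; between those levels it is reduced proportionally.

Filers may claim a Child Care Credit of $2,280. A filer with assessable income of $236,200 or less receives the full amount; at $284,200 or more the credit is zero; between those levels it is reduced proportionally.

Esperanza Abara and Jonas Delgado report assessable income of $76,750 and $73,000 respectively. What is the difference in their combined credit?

Esperanza ($76,750): Elderly Relief Credit: $76,750 is $750 into a $6,000 phase-out range, leaving 5,250/6,000 of the credit: $3,040 × 5,250/6,000 = $2,660. Child Care Credit: $76,750 is at or below the $236,200 threshold, so the full $2,280 applies. total $2,660 + $2,280 = $4,940
Jonas ($73,000): Elderly Relief Credit: $73,000 is at or below the $76,000 threshold, so the full $3,040 applies. Child Care Credit: $73,000 is at or below the $236,200 threshold, so the full $2,280 applies. total $3,040 + $2,280 = $5,320
Difference: |$4,940 − $5,320| = $380.

$380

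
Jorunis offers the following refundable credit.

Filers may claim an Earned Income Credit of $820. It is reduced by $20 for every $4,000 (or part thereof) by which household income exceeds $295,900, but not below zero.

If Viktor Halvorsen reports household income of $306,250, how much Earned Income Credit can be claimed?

$760

Earned Income Credit: income exceeds $295,900 by $10,350, which is 3 full-or-partial $4,000 increments; reduction = 3 × $20 = $60, leaving $760.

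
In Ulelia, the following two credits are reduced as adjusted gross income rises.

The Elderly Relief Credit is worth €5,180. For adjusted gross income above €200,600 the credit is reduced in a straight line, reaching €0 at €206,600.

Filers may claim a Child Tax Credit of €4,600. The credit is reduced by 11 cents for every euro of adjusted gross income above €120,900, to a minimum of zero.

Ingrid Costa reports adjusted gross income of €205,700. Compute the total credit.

€777

Elderly Relief Credit: €205,700 is €5,100 into a €6,000 phase-out range, leaving 900/6,000 of the credit: €5,180 × 900/6,000 = €777.
Child Tax Credit: 11% of the €84,800 excess over €120,900 is €9,328 ≥ base, so the credit is €0.
Total: €777 + €0 = €777.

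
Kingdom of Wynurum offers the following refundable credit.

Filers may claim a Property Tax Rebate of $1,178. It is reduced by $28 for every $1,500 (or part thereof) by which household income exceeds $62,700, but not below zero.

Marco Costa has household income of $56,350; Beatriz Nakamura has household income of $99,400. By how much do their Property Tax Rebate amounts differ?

$700

Marco ($56,350): Property Tax Rebate: $56,350 is at or below the $62,700 threshold, so the full $1,178 applies.
Beatriz ($99,400): Property Tax Rebate: income exceeds $62,700 by $36,700, which is 25 full-or-partial $1,500 increments; reduction = 25 × $28 = $700, leaving $478.
Difference: |$1,178 − $478| = $700.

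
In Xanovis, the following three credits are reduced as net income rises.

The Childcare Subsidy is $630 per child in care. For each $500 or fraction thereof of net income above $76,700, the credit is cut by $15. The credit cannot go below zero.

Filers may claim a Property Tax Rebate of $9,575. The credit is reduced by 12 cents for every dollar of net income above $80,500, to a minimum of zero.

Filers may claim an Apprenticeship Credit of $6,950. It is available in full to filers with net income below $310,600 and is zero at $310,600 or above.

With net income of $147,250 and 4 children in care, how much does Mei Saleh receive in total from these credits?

$8,905

Childcare Subsidy: base = 4 × $630 = $2,520. income exceeds $76,700 by $70,550, which is 142 full-or-partial $500 increments; reduction = 142 × $15 = $2,130, leaving $390.
Property Tax Rebate: 12% of the $66,750 excess over $80,500 is $8,010; credit = $9,575 − $8,010 = $1,565.
Apprenticeship Credit: $147,250 is below the $310,600 cutoff, so the full $6,950 applies.
Total: $390 + $1,565 + $6,950 = $8,905.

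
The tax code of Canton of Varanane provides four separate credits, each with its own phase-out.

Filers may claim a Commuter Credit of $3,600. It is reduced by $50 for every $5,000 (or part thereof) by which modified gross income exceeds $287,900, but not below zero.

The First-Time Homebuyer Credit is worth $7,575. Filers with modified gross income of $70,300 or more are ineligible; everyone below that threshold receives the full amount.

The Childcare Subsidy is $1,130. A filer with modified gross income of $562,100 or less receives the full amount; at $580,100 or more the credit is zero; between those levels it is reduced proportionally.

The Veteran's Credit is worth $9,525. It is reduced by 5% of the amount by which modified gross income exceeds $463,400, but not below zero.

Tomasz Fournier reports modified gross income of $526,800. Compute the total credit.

$8,685

Commuter Credit: income exceeds $287,900 by $238,900, which is 48 full-or-partial $5,000 increments; reduction = 48 × $50 = $2,400, leaving $1,200.
First-Time Homebuyer Credit: $526,800 meets or exceeds the $70,300 cutoff, so the credit is $0.
Childcare Subsidy: $526,800 is at or below the $562,100 threshold, so the full $1,130 applies.
Veteran's Credit: 5% of the $63,400 excess over $463,400 is $3,170; credit = $9,525 − $3,170 = $6,355.
Total: $1,200 + $0 + $1,130 + $6,355 = $8,685.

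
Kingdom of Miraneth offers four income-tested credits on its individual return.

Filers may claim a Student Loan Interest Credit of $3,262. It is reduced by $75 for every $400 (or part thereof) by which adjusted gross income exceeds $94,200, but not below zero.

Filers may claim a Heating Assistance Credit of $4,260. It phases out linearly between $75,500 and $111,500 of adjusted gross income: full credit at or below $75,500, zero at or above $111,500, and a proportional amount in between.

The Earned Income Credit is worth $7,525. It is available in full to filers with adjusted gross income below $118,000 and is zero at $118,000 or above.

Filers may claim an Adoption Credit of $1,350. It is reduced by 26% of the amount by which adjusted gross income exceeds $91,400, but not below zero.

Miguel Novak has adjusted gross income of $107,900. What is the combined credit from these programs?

Student Loan Interest Credit: income exceeds $94,200 by $13,700, which is 35 full-or-partial $400 increments; reduction = 35 × $75 = $2,625, leaving $637.
Heating Assistance Credit: $107,900 is $32,400 into a $36,000 phase-out range, leaving 3,600/36,000 of the credit: $4,260 × 3,600/36,000 = $426.
Earned Income Credit: $107,900 is below the $118,000 cutoff, so the full $7,525 applies.
Adoption Credit: 26% of the $16,500 excess over $91,400 is $4,290 ≥ base, so the credit is $0.
Total: $637 + $426 + $7,525 + $0 = $8,588.

$8,588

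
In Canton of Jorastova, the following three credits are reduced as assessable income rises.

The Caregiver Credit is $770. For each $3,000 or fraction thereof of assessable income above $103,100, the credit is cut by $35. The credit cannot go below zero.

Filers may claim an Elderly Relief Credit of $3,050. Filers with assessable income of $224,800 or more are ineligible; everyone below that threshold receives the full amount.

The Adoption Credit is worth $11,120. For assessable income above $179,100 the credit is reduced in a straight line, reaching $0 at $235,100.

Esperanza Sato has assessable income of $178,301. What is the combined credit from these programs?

$14,170

Caregiver Credit: income exceeds $103,100 by $75,201 → 26 increments × $35 = $910 ≥ base, so the credit is $0.
Elderly Relief Credit: $178,301 is below the $224,800 cutoff, so the full $3,050 applies.
Adoption Credit: $178,301 is at or below the $179,100 threshold, so the full $11,120 applies.
Total: $0 + $3,050 + $11,120 = $14,170.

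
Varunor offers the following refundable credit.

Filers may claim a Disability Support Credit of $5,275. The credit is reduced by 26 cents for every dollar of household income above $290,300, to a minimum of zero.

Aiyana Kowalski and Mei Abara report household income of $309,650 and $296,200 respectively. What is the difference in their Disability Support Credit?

Aiyana ($309,650): Disability Support Credit: 26% of the $19,350 excess over $290,300 is $5,031; credit = $5,275 − $5,031 = $244.
Mei ($296,200): Disability Support Credit: 26% of the $5,900 excess over $290,300 is $1,534; credit = $5,275 − $1,534 = $3,741.
Difference: |$244 − $3,741| = $3,497.

$3,497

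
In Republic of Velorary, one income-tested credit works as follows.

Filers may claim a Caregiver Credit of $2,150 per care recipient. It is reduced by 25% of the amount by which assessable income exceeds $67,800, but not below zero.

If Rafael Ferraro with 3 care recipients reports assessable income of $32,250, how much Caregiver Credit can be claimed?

Caregiver Credit: base = 3 × $2,150 = $6,450. $32,250 is at or below the $67,800 threshold, so the full $6,450 applies.

$6,450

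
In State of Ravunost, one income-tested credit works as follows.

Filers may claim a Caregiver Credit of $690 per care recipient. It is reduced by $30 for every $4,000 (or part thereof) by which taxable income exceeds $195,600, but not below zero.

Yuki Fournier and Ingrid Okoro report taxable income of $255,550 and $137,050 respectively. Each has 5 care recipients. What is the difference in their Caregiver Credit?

Yuki ($255,550): Caregiver Credit: base = 5 × $690 = $3,450. income exceeds $195,600 by $59,950, which is 15 full-or-partial $4,000 increments; reduction = 15 × $30 = $450, leaving $3,000.
Ingrid ($137,050): Caregiver Credit: base = 5 × $690 = $3,450. $137,050 is at or below the $195,600 threshold, so the full $3,450 applies.
Difference: |$3,000 − $3,450| = $450.

$450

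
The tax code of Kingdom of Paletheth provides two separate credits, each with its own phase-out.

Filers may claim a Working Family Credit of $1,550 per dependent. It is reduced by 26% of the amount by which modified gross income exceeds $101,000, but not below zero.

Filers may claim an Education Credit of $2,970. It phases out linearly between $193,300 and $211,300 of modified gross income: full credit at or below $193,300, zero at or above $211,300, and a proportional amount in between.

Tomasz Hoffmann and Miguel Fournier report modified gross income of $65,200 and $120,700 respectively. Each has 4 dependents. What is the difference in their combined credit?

Tomasz ($65,200): Working Family Credit: base = 4 × $1,550 = $6,200. $65,200 is at or below the $101,000 threshold, so the full $6,200 applies. Education Credit: $65,200 is at or below the $193,300 threshold, so the full $2,970 applies. total $6,200 + $2,970 = $9,170
Miguel ($120,700): Working Family Credit: base = 4 × $1,550 = $6,200. 26% of the $19,700 excess over $101,000 is $5,122; credit = $6,200 − $5,122 = $1,078. Education Credit: $120,700 is at or below the $193,300 threshold, so the full $2,970 applies. total $1,078 + $2,970 = $4,048
Difference: |$9,170 − $4,048| = $5,122.

$5,122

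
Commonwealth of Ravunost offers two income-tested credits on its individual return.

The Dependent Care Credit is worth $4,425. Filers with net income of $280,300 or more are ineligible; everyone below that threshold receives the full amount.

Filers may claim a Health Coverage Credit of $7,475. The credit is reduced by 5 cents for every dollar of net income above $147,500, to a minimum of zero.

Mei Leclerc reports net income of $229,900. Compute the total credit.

$7,780

Dependent Care Credit: $229,900 is below the $280,300 cutoff, so the full $4,425 applies.
Health Coverage Credit: 5% of the $82,400 excess over $147,500 is $4,120; credit = $7,475 − $4,120 = $3,355.
Total: $4,425 + $3,355 = $7,780.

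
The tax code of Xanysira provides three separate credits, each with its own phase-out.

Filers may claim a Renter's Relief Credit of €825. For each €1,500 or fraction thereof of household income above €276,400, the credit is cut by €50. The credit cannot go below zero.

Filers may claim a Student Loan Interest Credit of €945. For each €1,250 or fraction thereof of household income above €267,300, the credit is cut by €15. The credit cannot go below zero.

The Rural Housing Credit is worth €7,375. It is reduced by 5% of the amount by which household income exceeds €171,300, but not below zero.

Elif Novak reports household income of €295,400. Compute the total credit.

Renter's Relief Credit: income exceeds €276,400 by €19,000, which is 13 full-or-partial €1,500 increments; reduction = 13 × €50 = €650, leaving €175.
Student Loan Interest Credit: income exceeds €267,300 by €28,100, which is 23 full-or-partial €1,250 increments; reduction = 23 × €15 = €345, leaving €600.
Rural Housing Credit: 5% of the €124,100 excess over €171,300 is €6,205; credit = €7,375 − €6,205 = €1,170.
Total: €175 + €600 + €1,170 = €1,945.

€1,945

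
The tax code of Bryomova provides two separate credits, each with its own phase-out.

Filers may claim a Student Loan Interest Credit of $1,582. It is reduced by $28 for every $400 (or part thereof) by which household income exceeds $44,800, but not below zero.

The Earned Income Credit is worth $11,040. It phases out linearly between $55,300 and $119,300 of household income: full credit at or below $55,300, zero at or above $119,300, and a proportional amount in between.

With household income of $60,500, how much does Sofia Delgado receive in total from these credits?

$10,605

Student Loan Interest Credit: income exceeds $44,800 by $15,700, which is 40 full-or-partial $400 increments; reduction = 40 × $28 = $1,120, leaving $462.
Earned Income Credit: $60,500 is $5,200 into a $64,000 phase-out range, leaving 58,800/64,000 of the credit: $11,040 × 58,800/64,000 = $10,143.
Total: $462 + $10,143 = $10,605.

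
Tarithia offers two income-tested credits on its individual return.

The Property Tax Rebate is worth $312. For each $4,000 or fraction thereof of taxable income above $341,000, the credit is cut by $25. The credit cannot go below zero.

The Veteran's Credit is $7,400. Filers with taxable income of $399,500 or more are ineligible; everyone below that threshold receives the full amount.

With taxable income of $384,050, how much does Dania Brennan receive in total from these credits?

$7,437

Property Tax Rebate: income exceeds $341,000 by $43,050, which is 11 full-or-partial $4,000 increments; reduction = 11 × $25 = $275, leaving $37.
Veteran's Credit: $384,050 is below the $399,500 cutoff, so the full $7,400 applies.
Total: $37 + $7,400 = $7,437.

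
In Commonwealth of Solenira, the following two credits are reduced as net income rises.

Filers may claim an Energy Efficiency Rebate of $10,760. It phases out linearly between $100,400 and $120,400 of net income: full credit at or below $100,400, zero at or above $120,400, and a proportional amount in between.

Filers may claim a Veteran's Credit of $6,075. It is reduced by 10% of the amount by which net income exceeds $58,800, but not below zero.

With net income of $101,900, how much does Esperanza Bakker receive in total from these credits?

Energy Efficiency Rebate: $101,900 is $1,500 into a $20,000 phase-out range, leaving 18,500/20,000 of the credit: $10,760 × 18,500/20,000 = $9,953.
Veteran's Credit: 10% of the $43,100 excess over $58,800 is $4,310; credit = $6,075 − $4,310 = $1,765.
Total: $9,953 + $1,765 = $11,718.

$11,718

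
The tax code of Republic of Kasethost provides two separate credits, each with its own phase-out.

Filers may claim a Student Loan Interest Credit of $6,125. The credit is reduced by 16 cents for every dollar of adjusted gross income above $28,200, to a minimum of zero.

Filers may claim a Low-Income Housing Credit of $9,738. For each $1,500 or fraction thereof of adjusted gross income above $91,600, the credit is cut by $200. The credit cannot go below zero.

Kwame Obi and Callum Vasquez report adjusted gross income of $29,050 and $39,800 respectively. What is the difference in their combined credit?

Kwame ($29,050): Student Loan Interest Credit: 16% of the $850 excess over $28,200 is $136; credit = $6,125 − $136 = $5,989. Low-Income Housing Credit: $29,050 is at or below the $91,600 threshold, so the full $9,738 applies. total $5,989 + $9,738 = $15,727
Callum ($39,800): Student Loan Interest Credit: 16% of the $11,600 excess over $28,200 is $1,856; credit = $6,125 − $1,856 = $4,269. Low-Income Housing Credit: $39,800 is at or below the $91,600 threshold, so the full $9,738 applies. total $4,269 + $9,738 = $14,007
Difference: |$15,727 − $14,007| = $1,720.

$1,720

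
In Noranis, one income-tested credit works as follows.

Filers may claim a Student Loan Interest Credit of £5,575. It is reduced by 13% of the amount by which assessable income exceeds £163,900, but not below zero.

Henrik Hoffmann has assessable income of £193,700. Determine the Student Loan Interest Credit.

£1,701

Student Loan Interest Credit: 13% of the £29,800 excess over £163,900 is £3,874; credit = £5,575 − £3,874 = £1,701.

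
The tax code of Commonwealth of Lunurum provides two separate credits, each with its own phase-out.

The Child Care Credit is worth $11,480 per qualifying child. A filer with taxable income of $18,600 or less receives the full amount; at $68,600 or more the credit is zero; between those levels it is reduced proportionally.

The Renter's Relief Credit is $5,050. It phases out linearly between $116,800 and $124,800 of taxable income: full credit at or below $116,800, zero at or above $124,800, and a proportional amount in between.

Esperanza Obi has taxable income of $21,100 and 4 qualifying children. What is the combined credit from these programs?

$48,674

Child Care Credit: base = 4 × $11,480 = $45,920. $21,100 is $2,500 into a $50,000 phase-out range, leaving 47,500/50,000 of the credit: $45,920 × 47,500/50,000 = $43,624.
Renter's Relief Credit: $21,100 is at or below the $116,800 threshold, so the full $5,050 applies.
Total: $43,624 + $5,050 = $48,674.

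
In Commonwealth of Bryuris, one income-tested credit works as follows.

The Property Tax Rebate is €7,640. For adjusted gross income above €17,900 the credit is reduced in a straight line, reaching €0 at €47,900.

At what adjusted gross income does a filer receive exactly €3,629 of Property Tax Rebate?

€3,629 is 3,629/7,640 of the full €7,640, so 4,011/7,640 of the €30,000 range has been used: income = €17,900 + €30,000 × 4,011/7,640 = €33,650.

€33,650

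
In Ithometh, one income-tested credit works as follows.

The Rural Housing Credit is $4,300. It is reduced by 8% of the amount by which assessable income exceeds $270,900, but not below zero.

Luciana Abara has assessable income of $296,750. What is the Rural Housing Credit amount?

Rural Housing Credit: 8% of the $25,850 excess over $270,900 is $2,068; credit = $4,300 − $2,068 = $2,232.

$2,232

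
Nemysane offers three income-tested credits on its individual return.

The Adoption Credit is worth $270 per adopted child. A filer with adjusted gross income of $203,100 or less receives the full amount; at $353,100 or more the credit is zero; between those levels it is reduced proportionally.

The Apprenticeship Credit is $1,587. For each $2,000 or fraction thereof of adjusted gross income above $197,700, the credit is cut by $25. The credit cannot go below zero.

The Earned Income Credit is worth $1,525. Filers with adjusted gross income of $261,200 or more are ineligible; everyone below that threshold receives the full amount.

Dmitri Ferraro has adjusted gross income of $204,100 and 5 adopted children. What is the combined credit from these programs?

$4,353

Adoption Credit: base = 5 × $270 = $1,350. $204,100 is $1,000 into a $150,000 phase-out range, leaving 149,000/150,000 of the credit: $1,350 × 149,000/150,000 = $1,341.
Apprenticeship Credit: income exceeds $197,700 by $6,400, which is 4 full-or-partial $2,000 increments; reduction = 4 × $25 = $100, leaving $1,487.
Earned Income Credit: $204,100 is below the $261,200 cutoff, so the full $1,525 applies.
Total: $1,341 + $1,487 + $1,525 = $4,353.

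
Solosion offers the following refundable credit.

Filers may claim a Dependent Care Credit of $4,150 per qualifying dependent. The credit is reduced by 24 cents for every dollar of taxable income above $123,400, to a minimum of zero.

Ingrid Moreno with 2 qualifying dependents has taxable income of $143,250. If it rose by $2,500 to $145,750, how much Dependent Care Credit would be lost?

$600

At $143,250 — base = 2 × $4,150 = $8,300. 24% of the $19,850 excess over $123,400 is $4,764; credit = $8,300 − $4,764 = $3,536.
At $145,750 — base = 2 × $4,150 = $8,300. 24% of the $22,350 excess over $123,400 is $5,364; credit = $8,300 − $5,364 = $2,936.
Lost: $3,536 − $2,936 = $600.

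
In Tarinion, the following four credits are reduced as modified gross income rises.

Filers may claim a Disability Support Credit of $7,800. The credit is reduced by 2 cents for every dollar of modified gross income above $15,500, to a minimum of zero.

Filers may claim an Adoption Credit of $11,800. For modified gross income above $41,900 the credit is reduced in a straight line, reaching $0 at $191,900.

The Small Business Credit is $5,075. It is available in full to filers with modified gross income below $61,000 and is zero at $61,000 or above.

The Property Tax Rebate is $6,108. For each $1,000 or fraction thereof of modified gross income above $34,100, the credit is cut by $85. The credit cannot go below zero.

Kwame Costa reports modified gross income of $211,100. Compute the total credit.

Disability Support Credit: 2% of the $195,600 excess over $15,500 is $3,912; credit = $7,800 − $3,912 = $3,888.
Adoption Credit: $211,100 is at or above $191,900, so the credit is $0.
Small Business Credit: $211,100 meets or exceeds the $61,000 cutoff, so the credit is $0.
Property Tax Rebate: income exceeds $34,100 by $177,000 → 177 increments × $85 = $15,045 ≥ base, so the credit is $0.
Total: $3,888 + $0 + $0 + $0 = $3,888.

$3,888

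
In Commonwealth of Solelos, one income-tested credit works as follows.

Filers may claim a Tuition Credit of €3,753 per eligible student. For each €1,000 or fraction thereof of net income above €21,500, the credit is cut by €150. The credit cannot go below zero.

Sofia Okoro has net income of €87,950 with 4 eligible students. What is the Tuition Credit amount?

€4,962

Tuition Credit: base = 4 × €3,753 = €15,012. income exceeds €21,500 by €66,450, which is 67 full-or-partial €1,000 increments; reduction = 67 × €150 = €10,050, leaving €4,962.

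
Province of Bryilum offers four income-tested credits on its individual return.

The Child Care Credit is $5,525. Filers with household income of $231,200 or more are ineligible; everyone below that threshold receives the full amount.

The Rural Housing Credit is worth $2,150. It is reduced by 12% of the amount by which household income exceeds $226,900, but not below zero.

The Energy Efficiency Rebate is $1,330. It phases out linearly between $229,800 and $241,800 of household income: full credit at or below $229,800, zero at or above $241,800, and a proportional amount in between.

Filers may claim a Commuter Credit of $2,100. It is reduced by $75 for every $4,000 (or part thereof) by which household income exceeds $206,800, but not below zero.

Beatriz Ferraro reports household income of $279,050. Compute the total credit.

Child Care Credit: $279,050 meets or exceeds the $231,200 cutoff, so the credit is $0.
Rural Housing Credit: 12% of the $52,150 excess over $226,900 is $6,258 ≥ base, so the credit is $0.
Energy Efficiency Rebate: $279,050 is at or above $241,800, so the credit is $0.
Commuter Credit: income exceeds $206,800 by $72,250, which is 19 full-or-partial $4,000 increments; reduction = 19 × $75 = $1,425, leaving $675.
Total: $0 + $0 + $0 + $675 = $675.

$675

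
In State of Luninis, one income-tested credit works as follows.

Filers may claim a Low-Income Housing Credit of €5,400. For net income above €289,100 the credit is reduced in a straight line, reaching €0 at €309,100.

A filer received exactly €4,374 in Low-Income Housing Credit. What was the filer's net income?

€4,374 is 4,374/5,400 of the full €5,400, so 1,026/5,400 of the €20,000 range has been used: income = €289,100 + €20,000 × 1,026/5,400 = €292,900.

€292,900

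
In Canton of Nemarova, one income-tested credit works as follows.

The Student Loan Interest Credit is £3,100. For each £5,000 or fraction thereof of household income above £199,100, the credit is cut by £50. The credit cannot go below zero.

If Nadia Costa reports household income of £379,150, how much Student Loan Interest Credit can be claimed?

£1,250

Student Loan Interest Credit: income exceeds £199,100 by £180,050, which is 37 full-or-partial £5,000 increments; reduction = 37 × £50 = £1,850, leaving £1,250.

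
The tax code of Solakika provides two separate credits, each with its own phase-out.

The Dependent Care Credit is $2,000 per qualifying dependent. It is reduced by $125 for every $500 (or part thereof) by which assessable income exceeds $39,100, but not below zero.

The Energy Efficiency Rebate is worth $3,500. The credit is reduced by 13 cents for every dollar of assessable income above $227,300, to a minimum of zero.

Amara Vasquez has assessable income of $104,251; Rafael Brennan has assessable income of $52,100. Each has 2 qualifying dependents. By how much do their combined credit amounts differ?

$750

Amara ($104,251): Dependent Care Credit: base = 2 × $2,000 = $4,000. income exceeds $39,100 by $65,151 → 131 increments × $125 = $16,375 ≥ base, so the credit is $0. Energy Efficiency Rebate: $104,251 is at or below the $227,300 threshold, so the full $3,500 applies. total $0 + $3,500 = $3,500
Rafael ($52,100): Dependent Care Credit: base = 2 × $2,000 = $4,000. income exceeds $39,100 by $13,000, which is 26 full-or-partial $500 increments; reduction = 26 × $125 = $3,250, leaving $750. Energy Efficiency Rebate: $52,100 is at or below the $227,300 threshold, so the full $3,500 applies. total $750 + $3,500 = $4,250
Difference: |$3,500 − $4,250| = $750.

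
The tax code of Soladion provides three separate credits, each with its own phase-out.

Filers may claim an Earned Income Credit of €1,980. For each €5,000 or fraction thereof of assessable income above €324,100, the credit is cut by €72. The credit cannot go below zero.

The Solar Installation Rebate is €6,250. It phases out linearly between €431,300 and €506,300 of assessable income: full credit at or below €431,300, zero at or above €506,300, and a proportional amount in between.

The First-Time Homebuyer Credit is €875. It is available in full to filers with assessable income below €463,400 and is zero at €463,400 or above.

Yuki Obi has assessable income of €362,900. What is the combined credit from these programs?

Earned Income Credit: income exceeds €324,100 by €38,800, which is 8 full-or-partial €5,000 increments; reduction = 8 × €72 = €576, leaving €1,404.
Solar Installation Rebate: €362,900 is at or below the €431,300 threshold, so the full €6,250 applies.
First-Time Homebuyer Credit: €362,900 is below the €463,400 cutoff, so the full €875 applies.
Total: €1,404 + €6,250 + €875 = €8,529.

€8,529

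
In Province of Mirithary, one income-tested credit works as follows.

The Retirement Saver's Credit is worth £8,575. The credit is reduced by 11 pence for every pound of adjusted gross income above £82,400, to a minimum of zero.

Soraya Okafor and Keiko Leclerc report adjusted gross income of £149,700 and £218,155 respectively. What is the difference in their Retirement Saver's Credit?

£1,172

Soraya (£149,700): Retirement Saver's Credit: 11% of the £67,300 excess over £82,400 is £7,403; credit = £8,575 − £7,403 = £1,172.
Keiko (£218,155): Retirement Saver's Credit: 11% of the £135,755 excess over £82,400 is £14,933.05 ≥ base, so the credit is £0.
Difference: |£1,172 − £0| = £1,172.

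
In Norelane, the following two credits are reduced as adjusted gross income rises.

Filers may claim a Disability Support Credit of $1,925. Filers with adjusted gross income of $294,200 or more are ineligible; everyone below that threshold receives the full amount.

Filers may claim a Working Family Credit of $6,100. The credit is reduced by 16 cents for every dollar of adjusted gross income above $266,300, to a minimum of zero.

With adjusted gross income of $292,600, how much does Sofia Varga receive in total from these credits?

$3,817

Disability Support Credit: $292,600 is below the $294,200 cutoff, so the full $1,925 applies.
Working Family Credit: 16% of the $26,300 excess over $266,300 is $4,208; credit = $6,100 − $4,208 = $1,892.
Total: $1,925 + $1,892 = $3,817.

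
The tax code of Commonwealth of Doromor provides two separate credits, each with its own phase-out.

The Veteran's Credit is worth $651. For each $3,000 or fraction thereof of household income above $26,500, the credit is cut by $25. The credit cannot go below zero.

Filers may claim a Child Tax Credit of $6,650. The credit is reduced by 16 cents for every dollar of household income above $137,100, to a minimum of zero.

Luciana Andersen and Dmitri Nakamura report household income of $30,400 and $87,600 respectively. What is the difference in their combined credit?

Luciana ($30,400): Veteran's Credit: income exceeds $26,500 by $3,900, which is 2 full-or-partial $3,000 increments; reduction = 2 × $25 = $50, leaving $601. Child Tax Credit: $30,400 is at or below the $137,100 threshold, so the full $6,650 applies. total $601 + $6,650 = $7,251
Dmitri ($87,600): Veteran's Credit: income exceeds $26,500 by $61,100, which is 21 full-or-partial $3,000 increments; reduction = 21 × $25 = $525, leaving $126. Child Tax Credit: $87,600 is at or below the $137,100 threshold, so the full $6,650 applies. total $126 + $6,650 = $6,776
Difference: |$7,251 − $6,776| = $475.

$475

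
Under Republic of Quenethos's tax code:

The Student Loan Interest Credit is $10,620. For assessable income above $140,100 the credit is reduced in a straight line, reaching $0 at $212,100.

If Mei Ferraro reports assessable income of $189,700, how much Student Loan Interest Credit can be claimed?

$3,304

Student Loan Interest Credit: $189,700 is $49,600 into a $72,000 phase-out range, leaving 22,400/72,000 of the credit: $10,620 × 22,400/72,000 = $3,304.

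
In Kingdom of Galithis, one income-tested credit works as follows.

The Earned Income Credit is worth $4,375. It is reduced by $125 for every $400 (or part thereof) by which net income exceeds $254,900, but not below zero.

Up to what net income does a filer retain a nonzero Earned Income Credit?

After 34 increments the reduction is 34 × $125 = $4,250, leaving $125; one more increment wipes it out. Increment 34 ends at excess 34 × $400 = $13,600, so the highest qualifying income is $254,900 + $13,600 = $268,500.

$268,500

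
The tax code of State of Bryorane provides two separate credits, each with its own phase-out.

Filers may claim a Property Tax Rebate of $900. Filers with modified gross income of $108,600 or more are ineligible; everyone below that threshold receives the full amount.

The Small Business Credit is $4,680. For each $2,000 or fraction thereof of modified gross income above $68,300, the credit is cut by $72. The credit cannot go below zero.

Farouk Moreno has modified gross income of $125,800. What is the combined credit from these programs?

Property Tax Rebate: $125,800 meets or exceeds the $108,600 cutoff, so the credit is $0.
Small Business Credit: income exceeds $68,300 by $57,500, which is 29 full-or-partial $2,000 increments; reduction = 29 × $72 = $2,088, leaving $2,592.
Total: $0 + $2,592 = $2,592.

$2,592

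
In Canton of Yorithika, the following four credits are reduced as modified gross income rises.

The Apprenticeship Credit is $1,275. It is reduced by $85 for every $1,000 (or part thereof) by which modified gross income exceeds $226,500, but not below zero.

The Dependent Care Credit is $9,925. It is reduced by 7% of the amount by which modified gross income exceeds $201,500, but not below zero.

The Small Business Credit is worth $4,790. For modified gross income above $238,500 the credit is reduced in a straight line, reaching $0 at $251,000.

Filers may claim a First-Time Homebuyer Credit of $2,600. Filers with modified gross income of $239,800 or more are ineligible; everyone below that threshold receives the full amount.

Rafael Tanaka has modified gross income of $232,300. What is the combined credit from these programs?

Apprenticeship Credit: income exceeds $226,500 by $5,800, which is 6 full-or-partial $1,000 increments; reduction = 6 × $85 = $510, leaving $765.
Dependent Care Credit: 7% of the $30,800 excess over $201,500 is $2,156; credit = $9,925 − $2,156 = $7,769.
Small Business Credit: $232,300 is at or below the $238,500 threshold, so the full $4,790 applies.
First-Time Homebuyer Credit: $232,300 is below the $239,800 cutoff, so the full $2,600 applies.
Total: $765 + $7,769 + $4,790 + $2,600 = $15,924.

$15,924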